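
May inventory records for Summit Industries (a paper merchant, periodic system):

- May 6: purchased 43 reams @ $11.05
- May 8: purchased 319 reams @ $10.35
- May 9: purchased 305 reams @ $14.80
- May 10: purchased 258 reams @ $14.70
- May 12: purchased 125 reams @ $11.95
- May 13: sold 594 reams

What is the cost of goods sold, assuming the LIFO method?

May 13, 594 sold [LIFO — newest first]: 125 @ $11.95 + 258 @ $14.70 + 211 @ $14.80 = $8,409.15
Ending inventory: 43 @ $11.05 + 319 @ $10.35 + 94 @ $14.80 = $5,168.00
Check: goods available $13,577.15 = COGS $8,409.15 + ending $5,168.00

COGS = $8,409.15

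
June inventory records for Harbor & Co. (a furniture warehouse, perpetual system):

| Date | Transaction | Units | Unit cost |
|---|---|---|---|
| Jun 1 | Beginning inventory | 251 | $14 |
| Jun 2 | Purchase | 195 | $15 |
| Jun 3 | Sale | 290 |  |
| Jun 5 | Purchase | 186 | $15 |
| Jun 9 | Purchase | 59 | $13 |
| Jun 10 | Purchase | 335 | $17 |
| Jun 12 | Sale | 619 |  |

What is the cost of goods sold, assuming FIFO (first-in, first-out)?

Jun 3, 290 sold [FIFO — oldest first]: 251 @ $14 + 39 @ $15 = $4,099
Jun 12, 619 sold [FIFO — oldest first]: 156 @ $15 + 186 @ $15 + 59 @ $13 + 218 @ $17 = $9,603
Total COGS = $4,099 + $9,603 = $13,702
Ending inventory: 117 @ $17 = $1,989

COGS = $13,702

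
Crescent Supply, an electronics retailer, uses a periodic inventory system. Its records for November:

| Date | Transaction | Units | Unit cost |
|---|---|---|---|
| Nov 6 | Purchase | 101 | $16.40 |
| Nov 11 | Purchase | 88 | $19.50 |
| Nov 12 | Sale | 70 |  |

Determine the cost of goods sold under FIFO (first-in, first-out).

COGS = $1,148.00

Nov 12, 70 sold [FIFO — oldest first]: 70 @ $16.40 = $1,148.00
Ending inventory: 31 @ $16.40 + 88 @ $19.50 = $2,224.40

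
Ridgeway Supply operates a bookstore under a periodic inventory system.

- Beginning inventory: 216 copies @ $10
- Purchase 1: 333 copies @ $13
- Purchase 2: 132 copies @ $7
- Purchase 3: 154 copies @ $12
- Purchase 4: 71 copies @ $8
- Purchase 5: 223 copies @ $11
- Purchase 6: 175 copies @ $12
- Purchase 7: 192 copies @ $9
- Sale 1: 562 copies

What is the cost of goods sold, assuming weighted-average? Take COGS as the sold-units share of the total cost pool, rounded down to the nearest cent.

Sale 1, sell 562: 562/1496 × $16,110.00 → $6,052.01
Ending inventory (cost pool remaining) = $10,057.99
Check: goods available $16,110.00 = COGS $6,052.01 + ending $10,057.99

COGS = $6,052.01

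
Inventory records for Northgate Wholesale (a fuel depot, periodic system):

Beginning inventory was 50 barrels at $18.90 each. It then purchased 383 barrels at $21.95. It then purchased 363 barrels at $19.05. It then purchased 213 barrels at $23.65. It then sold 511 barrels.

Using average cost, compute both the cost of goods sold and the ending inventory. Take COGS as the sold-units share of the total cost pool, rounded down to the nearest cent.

Sale 1, sell 511: 511/1009 × $21,304.45 → $10,789.46
Ending inventory (cost pool remaining) = $10,514.99

COGS = $10,789.46; ending inventory = $10,514.99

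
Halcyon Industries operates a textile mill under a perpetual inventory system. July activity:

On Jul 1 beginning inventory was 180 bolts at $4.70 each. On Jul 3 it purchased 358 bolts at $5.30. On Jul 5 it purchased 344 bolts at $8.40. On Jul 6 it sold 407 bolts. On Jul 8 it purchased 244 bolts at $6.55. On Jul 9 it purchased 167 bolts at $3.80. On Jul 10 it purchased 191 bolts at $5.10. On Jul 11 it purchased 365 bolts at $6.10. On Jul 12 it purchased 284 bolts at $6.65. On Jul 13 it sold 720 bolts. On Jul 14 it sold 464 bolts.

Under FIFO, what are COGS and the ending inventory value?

Jul 6, 407 sold [FIFO — oldest first]: 180 @ $4.70 + 227 @ $5.30 = $2,049.10
Jul 13, 720 sold [FIFO — oldest first]: 131 @ $5.30 + 344 @ $8.40 + 244 @ $6.55 + 1 @ $3.80 = $5,185.90
Jul 14, 464 sold [FIFO — oldest first]: 166 @ $3.80 + 191 @ $5.10 + 107 @ $6.10 = $2,257.60
Total COGS = $2,049.10 + $5,185.90 + $2,257.60 = $9,492.60
Ending inventory: 258 @ $6.10 + 284 @ $6.65 = $3,462.40

COGS = $9,492.60; ending inventory = $3,462.40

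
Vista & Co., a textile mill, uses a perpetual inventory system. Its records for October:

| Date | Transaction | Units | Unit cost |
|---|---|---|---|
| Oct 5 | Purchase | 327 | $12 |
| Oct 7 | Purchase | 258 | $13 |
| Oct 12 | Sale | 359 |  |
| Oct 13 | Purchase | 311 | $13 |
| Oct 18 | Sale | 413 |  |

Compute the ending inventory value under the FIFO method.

Oct 12, 359 sold [FIFO — oldest first]: 327 @ $12 + 32 @ $13 = $4,340
Oct 18, 413 sold [FIFO — oldest first]: 226 @ $13 + 187 @ $13 = $5,369
Total COGS = $4,340 + $5,369 = $9,709
Ending inventory: 124 @ $13 = $1,612

Ending inventory = $1,612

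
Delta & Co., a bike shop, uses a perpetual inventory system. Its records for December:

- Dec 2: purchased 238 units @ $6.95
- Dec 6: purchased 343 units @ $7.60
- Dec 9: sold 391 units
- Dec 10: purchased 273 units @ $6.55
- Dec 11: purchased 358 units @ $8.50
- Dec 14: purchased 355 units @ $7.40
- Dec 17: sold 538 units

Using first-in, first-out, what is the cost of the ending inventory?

Ending inventory = $5,032.50

Dec 9, 391 sold [FIFO — oldest first]: 238 @ $6.95 + 153 @ $7.60 = $2,816.90
Dec 17, 538 sold [FIFO — oldest first]: 190 @ $7.60 + 273 @ $6.55 + 75 @ $8.50 = $3,869.65
Total COGS = $2,816.90 + $3,869.65 = $6,686.55
Ending inventory: 283 @ $8.50 + 355 @ $7.40 = $5,032.50
Check: goods available $11,719.05 = COGS $6,686.55 + ending $5,032.50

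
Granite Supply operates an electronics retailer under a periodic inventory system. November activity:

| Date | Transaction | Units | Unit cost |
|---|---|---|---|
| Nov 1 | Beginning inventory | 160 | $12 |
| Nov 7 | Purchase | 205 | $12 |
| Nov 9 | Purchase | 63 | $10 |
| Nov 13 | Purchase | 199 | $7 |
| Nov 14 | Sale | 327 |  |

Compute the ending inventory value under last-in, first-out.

Nov 14, 327 sold [LIFO — newest first]: 199 @ $7 + 63 @ $10 + 65 @ $12 = $2,803
Ending inventory: 160 @ $12 + 140 @ $12 = $3,600
Check: goods available $6,403 = COGS $2,803 + ending $3,600

Ending inventory = $3,600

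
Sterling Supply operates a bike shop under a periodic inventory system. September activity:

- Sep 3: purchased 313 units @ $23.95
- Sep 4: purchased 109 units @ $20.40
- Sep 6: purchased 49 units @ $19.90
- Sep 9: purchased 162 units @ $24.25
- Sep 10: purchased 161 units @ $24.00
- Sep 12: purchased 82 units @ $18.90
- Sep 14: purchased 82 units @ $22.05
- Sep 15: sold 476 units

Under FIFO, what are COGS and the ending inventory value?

COGS = $10,816.30; ending inventory = $11,029.15

Sep 15, 476 sold [FIFO — oldest first]: 313 @ $23.95 + 109 @ $20.40 + 49 @ $19.90 + 5 @ $24.25 = $10,816.30
Ending inventory: 157 @ $24.25 + 161 @ $24.00 + 82 @ $18.90 + 82 @ $22.05 = $11,029.15
Check: goods available $21,845.45 = COGS $10,816.30 + ending $11,029.15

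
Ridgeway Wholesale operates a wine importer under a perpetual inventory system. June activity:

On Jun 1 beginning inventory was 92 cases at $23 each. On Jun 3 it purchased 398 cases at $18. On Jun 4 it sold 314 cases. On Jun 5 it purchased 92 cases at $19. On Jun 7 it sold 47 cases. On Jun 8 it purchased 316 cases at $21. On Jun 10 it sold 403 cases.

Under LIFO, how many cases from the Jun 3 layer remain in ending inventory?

42

Jun 4, 314 sold [LIFO — newest first]: 314 @ $18 = $5,652
Jun 7, 47 sold [LIFO — newest first]: 47 @ $19 = $893
Jun 10, 403 sold [LIFO — newest first]: 316 @ $21 + 45 @ $19 + 42 @ $18 = $8,247
Total COGS = $5,652 + $893 + $8,247 = $14,792
Ending inventory: 92 @ $23 + 42 @ $18 = $2,872
Check: goods available $17,664 = COGS $14,792 + ending $2,872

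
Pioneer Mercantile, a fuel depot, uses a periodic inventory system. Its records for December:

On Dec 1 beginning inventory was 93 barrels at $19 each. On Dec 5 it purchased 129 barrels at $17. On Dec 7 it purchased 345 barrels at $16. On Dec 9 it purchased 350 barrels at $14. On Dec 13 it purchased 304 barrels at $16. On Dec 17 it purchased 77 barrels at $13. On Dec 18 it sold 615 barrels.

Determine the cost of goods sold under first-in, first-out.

Dec 18, 615 sold [FIFO — oldest first]: 93 @ $19 + 129 @ $17 + 345 @ $16 + 48 @ $14 = $10,152
Ending inventory: 302 @ $14 + 304 @ $16 + 77 @ $13 = $10,093

COGS = $10,152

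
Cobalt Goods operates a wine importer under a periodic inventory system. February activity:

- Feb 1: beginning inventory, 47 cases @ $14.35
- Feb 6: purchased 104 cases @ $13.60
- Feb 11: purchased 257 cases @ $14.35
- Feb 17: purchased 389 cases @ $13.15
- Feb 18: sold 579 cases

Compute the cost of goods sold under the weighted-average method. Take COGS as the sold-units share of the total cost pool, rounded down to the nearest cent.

Feb 18, sell 579: 579/797 × $10,892.15 → $7,912.86
Ending inventory (cost pool remaining) = $2,979.29
Check: goods available $10,892.15 = COGS $7,912.86 + ending $2,979.29

COGS = $7,912.86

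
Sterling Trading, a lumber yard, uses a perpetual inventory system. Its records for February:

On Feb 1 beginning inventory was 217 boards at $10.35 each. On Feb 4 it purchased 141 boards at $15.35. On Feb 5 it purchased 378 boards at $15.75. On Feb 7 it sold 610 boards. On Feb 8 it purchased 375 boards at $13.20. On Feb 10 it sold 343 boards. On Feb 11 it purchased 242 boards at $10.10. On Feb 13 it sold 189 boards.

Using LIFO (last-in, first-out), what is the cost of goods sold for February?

COGS = $15,496.20

Feb 7, 610 sold [LIFO — newest first]: 378 @ $15.75 + 141 @ $15.35 + 91 @ $10.35 = $9,059.70
Feb 10, 343 sold [LIFO — newest first]: 343 @ $13.20 = $4,527.60
Feb 13, 189 sold [LIFO — newest first]: 189 @ $10.10 = $1,908.90
Total COGS = $9,059.70 + $4,527.60 + $1,908.90 = $15,496.20
Ending inventory: 126 @ $10.35 + 32 @ $13.20 + 53 @ $10.10 = $2,261.80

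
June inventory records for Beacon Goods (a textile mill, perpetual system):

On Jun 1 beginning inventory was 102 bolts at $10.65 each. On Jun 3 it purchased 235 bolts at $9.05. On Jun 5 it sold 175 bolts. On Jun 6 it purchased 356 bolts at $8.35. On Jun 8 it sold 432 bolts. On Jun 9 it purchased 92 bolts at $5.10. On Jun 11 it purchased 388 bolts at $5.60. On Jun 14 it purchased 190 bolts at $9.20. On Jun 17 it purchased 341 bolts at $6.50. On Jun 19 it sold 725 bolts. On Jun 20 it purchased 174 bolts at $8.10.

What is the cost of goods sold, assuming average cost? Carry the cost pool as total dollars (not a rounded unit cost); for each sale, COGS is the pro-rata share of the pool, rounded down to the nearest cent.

After Jun 1: 102 on hand, pool $1,086.30 (≈ $10.6500 each)
After Jun 3: 337 on hand, pool $3,213.05 (≈ $9.5343 each)
Jun 5, sell 175: 175/337 × $3,213.05 → $1,668.49
After Jun 6: 518 on hand, pool $4,517.16 (≈ $8.7204 each)
Jun 8, sell 432: 432/518 × $4,517.16 → $3,767.20
After Jun 9: 178 on hand, pool $1,219.16 (≈ $6.8492 each)
After Jun 11: 566 on hand, pool $3,391.96 (≈ $5.9929 each)
After Jun 14: 756 on hand, pool $5,139.96 (≈ $6.7989 each)
After Jun 17: 1097 on hand, pool $7,356.46 (≈ $6.7060 each)
Jun 19, sell 725: 725/1097 × $7,356.46 → $4,861.83
After Jun 20: 546 on hand, pool $3,904.03 (≈ $7.1502 each)
Total COGS = $1,668.49 + $3,767.20 + $4,861.83 = $10,297.52
Ending inventory (cost pool remaining) = $3,904.03
Check: goods available $14,201.55 = COGS $10,297.52 + ending $3,904.03

COGS = $10,297.52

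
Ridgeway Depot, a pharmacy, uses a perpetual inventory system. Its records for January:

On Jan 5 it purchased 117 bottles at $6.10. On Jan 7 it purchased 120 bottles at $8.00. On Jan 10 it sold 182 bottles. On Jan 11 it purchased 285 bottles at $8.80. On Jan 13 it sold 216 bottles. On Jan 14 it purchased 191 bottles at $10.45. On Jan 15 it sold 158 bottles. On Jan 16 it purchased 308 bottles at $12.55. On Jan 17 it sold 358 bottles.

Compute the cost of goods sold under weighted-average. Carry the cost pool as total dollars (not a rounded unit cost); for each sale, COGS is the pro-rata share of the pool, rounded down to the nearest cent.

After Jan 5: 117 on hand, pool $713.70 (≈ $6.1000 each)
After Jan 7: 237 on hand, pool $1,673.70 (≈ $7.0620 each)
Jan 10, sell 182: 182/237 × $1,673.70 → $1,285.28
After Jan 11: 340 on hand, pool $2,896.42 (≈ $8.5189 each)
Jan 13, sell 216: 216/340 × $2,896.42 → $1,840.07
After Jan 14: 315 on hand, pool $3,052.30 (≈ $9.6898 each)
Jan 15, sell 158: 158/315 × $3,052.30 → $1,530.99
After Jan 16: 465 on hand, pool $5,386.71 (≈ $11.5843 each)
Jan 17, sell 358: 358/465 × $5,386.71 → $4,147.18
Total COGS = $1,285.28 + $1,840.07 + $1,530.99 + $4,147.18 = $8,803.52
Ending inventory (cost pool remaining) = $1,239.53

COGS = $8,803.52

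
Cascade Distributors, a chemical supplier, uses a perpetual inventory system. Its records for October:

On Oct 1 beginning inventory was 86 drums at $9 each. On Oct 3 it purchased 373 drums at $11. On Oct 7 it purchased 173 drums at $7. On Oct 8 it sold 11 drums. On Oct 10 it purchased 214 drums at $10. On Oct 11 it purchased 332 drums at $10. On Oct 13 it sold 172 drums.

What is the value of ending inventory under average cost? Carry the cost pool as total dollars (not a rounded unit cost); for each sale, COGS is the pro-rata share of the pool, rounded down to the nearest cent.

After Oct 1: 86 on hand, pool $774.00 (≈ $9.0000 each)
After Oct 3: 459 on hand, pool $4,877.00 (≈ $10.6253 each)
After Oct 7: 632 on hand, pool $6,088.00 (≈ $9.6329 each)
Oct 8, sell 11: 11/632 × $6,088.00 → $105.96
After Oct 10: 835 on hand, pool $8,122.04 (≈ $9.7270 each)
After Oct 11: 1167 on hand, pool $11,442.04 (≈ $9.8047 each)
Oct 13, sell 172: 172/1167 × $11,442.04 → $1,686.40
Total COGS = $105.96 + $1,686.40 = $1,792.36
Ending inventory (cost pool remaining) = $9,755.64
Check: goods available $11,548.00 = COGS $1,792.36 + ending $9,755.64

Ending inventory = $9,755.64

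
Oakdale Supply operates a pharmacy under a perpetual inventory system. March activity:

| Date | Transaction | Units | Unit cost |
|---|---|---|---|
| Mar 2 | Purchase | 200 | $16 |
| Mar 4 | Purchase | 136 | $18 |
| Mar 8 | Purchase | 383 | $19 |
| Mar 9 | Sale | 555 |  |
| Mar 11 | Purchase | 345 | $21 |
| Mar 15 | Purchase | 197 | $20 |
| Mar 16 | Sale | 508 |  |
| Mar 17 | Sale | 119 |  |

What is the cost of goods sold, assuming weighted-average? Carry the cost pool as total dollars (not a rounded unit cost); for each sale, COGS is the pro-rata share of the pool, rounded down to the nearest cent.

After Mar 2: 200 on hand, pool $3,200.00 (≈ $16.0000 each)
After Mar 4: 336 on hand, pool $5,648.00 (≈ $16.8095 each)
After Mar 8: 719 on hand, pool $12,925.00 (≈ $17.9764 each)
Mar 9, sell 555: 555/719 × $12,925.00 → $9,976.87
After Mar 11: 509 on hand, pool $10,193.13 (≈ $20.0258 each)
After Mar 15: 706 on hand, pool $14,133.13 (≈ $20.0186 each)
Mar 16, sell 508: 508/706 × $14,133.13 → $10,169.44
Mar 17, sell 119: 119/198 × $3,963.69 → $2,382.21
Total COGS = $9,976.87 + $10,169.44 + $2,382.21 = $22,528.52
Ending inventory (cost pool remaining) = $1,581.48

COGS = $22,528.52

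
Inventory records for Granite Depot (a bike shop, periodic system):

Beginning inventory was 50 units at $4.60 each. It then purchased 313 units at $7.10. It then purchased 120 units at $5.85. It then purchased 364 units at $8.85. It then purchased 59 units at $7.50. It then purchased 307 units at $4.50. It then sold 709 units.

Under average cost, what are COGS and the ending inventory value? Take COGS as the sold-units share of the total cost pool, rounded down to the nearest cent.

COGS = $4,792.73; ending inventory = $3,406.97

Sale 1, sell 709: 709/1213 × $8,199.70 → $4,792.73
Ending inventory (cost pool remaining) = $3,406.97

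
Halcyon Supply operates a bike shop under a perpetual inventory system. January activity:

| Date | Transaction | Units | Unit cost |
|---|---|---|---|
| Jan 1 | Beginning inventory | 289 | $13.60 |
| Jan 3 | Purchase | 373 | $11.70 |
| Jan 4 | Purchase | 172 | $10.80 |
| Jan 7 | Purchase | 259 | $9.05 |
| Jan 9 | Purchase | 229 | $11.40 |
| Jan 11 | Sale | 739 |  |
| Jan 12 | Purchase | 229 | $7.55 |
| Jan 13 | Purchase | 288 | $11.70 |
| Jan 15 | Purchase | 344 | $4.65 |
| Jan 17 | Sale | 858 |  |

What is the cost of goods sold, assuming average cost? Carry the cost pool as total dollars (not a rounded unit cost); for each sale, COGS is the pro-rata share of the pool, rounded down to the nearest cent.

COGS = $16,383.01

After Jan 1: 289 on hand, pool $3,930.40 (≈ $13.6000 each)
After Jan 3: 662 on hand, pool $8,294.50 (≈ $12.5295 each)
After Jan 4: 834 on hand, pool $10,152.10 (≈ $12.1728 each)
After Jan 7: 1093 on hand, pool $12,496.05 (≈ $11.4328 each)
After Jan 9: 1322 on hand, pool $15,106.65 (≈ $11.4271 each)
Jan 11, sell 739: 739/1322 × $15,106.65 → $8,444.64
After Jan 12: 812 on hand, pool $8,390.96 (≈ $10.3337 each)
After Jan 13: 1100 on hand, pool $11,760.56 (≈ $10.6914 each)
After Jan 15: 1444 on hand, pool $13,360.16 (≈ $9.2522 each)
Jan 17, sell 858: 858/1444 × $13,360.16 → $7,938.37
Total COGS = $8,444.64 + $7,938.37 = $16,383.01
Ending inventory (cost pool remaining) = $5,421.79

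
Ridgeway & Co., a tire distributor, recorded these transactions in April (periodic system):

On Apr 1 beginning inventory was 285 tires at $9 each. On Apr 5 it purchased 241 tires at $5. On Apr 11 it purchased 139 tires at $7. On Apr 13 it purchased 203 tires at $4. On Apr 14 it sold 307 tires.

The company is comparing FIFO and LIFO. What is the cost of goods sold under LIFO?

COGS = $1,540

FIFO COGS: 285 @ $9 + 22 @ $5 = $2,675
LIFO COGS: 203 @ $4 + 104 @ $7 = $1,540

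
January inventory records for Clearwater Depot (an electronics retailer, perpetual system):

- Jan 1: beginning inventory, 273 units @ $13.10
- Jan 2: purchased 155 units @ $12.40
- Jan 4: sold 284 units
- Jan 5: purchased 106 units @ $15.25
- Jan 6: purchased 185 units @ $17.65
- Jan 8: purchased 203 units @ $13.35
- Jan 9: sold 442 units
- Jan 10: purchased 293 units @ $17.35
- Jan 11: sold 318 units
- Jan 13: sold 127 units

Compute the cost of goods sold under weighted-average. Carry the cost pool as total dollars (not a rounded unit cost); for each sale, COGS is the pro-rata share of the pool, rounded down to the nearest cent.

COGS = $17,455.24

After Jan 1: 273 on hand, pool $3,576.30 (≈ $13.1000 each)
After Jan 2: 428 on hand, pool $5,498.30 (≈ $12.8465 each)
Jan 4, sell 284: 284/428 × $5,498.30 → $3,648.40
After Jan 5: 250 on hand, pool $3,466.40 (≈ $13.8656 each)
After Jan 6: 435 on hand, pool $6,731.65 (≈ $15.4751 each)
After Jan 8: 638 on hand, pool $9,441.70 (≈ $14.7989 each)
Jan 9, sell 442: 442/638 × $9,441.70 → $6,541.11
After Jan 10: 489 on hand, pool $7,984.14 (≈ $16.3275 each)
Jan 11, sell 318: 318/489 × $7,984.14 → $5,192.14
Jan 13, sell 127: 127/171 × $2,792.00 → $2,073.59
Total COGS = $3,648.40 + $6,541.11 + $5,192.14 + $2,073.59 = $17,455.24
Ending inventory (cost pool remaining) = $718.41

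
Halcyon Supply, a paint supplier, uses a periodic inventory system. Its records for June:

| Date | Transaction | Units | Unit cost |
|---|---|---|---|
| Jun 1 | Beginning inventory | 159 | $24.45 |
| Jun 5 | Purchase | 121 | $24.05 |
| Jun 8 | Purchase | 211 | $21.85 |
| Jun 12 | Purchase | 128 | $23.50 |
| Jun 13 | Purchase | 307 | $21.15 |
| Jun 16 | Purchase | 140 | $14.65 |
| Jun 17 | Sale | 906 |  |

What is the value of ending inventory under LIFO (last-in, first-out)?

Ending inventory = $3,911.60

Jun 17, 906 sold [LIFO — newest first]: 140 @ $14.65 + 307 @ $21.15 + 128 @ $23.50 + 211 @ $21.85 + 120 @ $24.05 = $19,048.40
Ending inventory: 159 @ $24.45 + 1 @ $24.05 = $3,911.60
Check: goods available $22,960.00 = COGS $19,048.40 + ending $3,911.60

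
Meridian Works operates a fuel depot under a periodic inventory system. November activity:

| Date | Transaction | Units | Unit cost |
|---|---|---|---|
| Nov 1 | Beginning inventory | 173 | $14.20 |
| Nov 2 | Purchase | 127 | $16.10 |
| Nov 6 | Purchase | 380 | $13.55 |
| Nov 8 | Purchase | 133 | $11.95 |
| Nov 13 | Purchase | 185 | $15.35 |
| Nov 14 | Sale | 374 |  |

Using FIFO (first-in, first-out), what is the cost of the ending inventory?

Nov 14, 374 sold [FIFO — oldest first]: 173 @ $14.20 + 127 @ $16.10 + 74 @ $13.55 = $5,504.00
Ending inventory: 306 @ $13.55 + 133 @ $11.95 + 185 @ $15.35 = $8,575.40
Check: goods available $14,079.40 = COGS $5,504.00 + ending $8,575.40

Ending inventory = $8,575.40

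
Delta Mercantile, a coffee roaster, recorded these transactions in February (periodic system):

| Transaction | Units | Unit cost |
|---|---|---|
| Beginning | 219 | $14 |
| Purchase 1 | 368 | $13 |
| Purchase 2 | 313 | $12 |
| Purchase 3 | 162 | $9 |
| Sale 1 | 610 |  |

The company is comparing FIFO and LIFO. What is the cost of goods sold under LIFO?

COGS = $6,969

FIFO COGS: 219 @ $14 + 368 @ $13 + 23 @ $12 = $8,126
LIFO COGS: 162 @ $9 + 313 @ $12 + 135 @ $13 = $6,969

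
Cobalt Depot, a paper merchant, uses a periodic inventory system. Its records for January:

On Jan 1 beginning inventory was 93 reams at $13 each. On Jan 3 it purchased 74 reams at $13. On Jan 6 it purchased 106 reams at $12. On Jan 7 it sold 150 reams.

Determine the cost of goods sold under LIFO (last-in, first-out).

COGS = $1,844

Jan 7, 150 sold [LIFO — newest first]: 106 @ $12 + 44 @ $13 = $1,844
Ending inventory: 93 @ $13 + 30 @ $13 = $1,599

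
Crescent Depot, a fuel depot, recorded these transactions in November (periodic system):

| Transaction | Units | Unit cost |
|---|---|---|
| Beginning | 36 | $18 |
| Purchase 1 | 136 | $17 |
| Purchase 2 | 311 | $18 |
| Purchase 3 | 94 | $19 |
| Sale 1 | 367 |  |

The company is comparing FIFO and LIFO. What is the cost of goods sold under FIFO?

FIFO COGS: 36 @ $18 + 136 @ $17 + 195 @ $18 = $6,470
LIFO COGS: 94 @ $19 + 273 @ $18 = $6,700

COGS = $6,470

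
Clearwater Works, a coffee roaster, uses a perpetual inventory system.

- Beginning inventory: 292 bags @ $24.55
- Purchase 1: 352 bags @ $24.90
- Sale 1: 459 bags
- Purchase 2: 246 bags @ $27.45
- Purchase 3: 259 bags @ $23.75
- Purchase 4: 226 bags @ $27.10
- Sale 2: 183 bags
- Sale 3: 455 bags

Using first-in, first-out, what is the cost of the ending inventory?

Ending inventory = $7,359.60

Sale 1 (459) [FIFO — oldest first]: 292 @ $24.55 + 167 @ $24.90 = $11,326.90
Sale 2 (183) [FIFO — oldest first]: 183 @ $24.90 = $4,556.70
Sale 3 (455) [FIFO — oldest first]: 2 @ $24.90 + 246 @ $27.45 + 207 @ $23.75 = $11,718.75
Total COGS = $11,326.90 + $4,556.70 + $11,718.75 = $27,602.35
Ending inventory: 52 @ $23.75 + 226 @ $27.10 = $7,359.60
Check: goods available $34,961.95 = COGS $27,602.35 + ending $7,359.60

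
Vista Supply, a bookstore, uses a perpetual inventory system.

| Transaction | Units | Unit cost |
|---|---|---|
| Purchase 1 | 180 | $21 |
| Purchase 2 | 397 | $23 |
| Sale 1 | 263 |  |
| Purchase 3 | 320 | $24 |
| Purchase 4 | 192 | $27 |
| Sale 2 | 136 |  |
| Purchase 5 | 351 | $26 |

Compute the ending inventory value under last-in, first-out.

Sale 1 (263) [LIFO — newest first]: 263 @ $23 = $6,049
Sale 2 (136) [LIFO — newest first]: 136 @ $27 = $3,672
Total COGS = $6,049 + $3,672 = $9,721
Ending inventory: 180 @ $21 + 134 @ $23 + 320 @ $24 + 56 @ $27 + 351 @ $26 = $25,180

Ending inventory = $25,180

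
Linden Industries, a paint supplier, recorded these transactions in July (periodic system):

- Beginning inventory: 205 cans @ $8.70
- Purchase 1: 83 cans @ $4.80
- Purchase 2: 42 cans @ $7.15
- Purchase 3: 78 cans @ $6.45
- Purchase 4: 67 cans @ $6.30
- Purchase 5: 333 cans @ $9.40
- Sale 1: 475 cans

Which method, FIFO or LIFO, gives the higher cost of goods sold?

LIFO

FIFO COGS: 205 @ $8.70 + 83 @ $4.80 + 42 @ $7.15 + 78 @ $6.45 + 67 @ $6.30 = $3,407.40
LIFO COGS: 333 @ $9.40 + 67 @ $6.30 + 75 @ $6.45 = $4,036.05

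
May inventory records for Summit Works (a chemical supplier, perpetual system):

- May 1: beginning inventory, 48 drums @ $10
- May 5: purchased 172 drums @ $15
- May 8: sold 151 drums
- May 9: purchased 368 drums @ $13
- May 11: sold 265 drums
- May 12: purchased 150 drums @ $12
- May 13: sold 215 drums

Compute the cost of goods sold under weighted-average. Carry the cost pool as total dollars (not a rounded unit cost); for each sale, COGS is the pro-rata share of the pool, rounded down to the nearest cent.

COGS = $8,294.63

After May 1: 48 on hand, pool $480.00 (≈ $10.0000 each)
After May 5: 220 on hand, pool $3,060.00 (≈ $13.9091 each)
May 8, sell 151: 151/220 × $3,060.00 → $2,100.27
After May 9: 437 on hand, pool $5,743.73 (≈ $13.1435 each)
May 11, sell 265: 265/437 × $5,743.73 → $3,483.03
After May 12: 322 on hand, pool $4,060.70 (≈ $12.6109 each)
May 13, sell 215: 215/322 × $4,060.70 → $2,711.33
Total COGS = $2,100.27 + $3,483.03 + $2,711.33 = $8,294.63
Ending inventory (cost pool remaining) = $1,349.37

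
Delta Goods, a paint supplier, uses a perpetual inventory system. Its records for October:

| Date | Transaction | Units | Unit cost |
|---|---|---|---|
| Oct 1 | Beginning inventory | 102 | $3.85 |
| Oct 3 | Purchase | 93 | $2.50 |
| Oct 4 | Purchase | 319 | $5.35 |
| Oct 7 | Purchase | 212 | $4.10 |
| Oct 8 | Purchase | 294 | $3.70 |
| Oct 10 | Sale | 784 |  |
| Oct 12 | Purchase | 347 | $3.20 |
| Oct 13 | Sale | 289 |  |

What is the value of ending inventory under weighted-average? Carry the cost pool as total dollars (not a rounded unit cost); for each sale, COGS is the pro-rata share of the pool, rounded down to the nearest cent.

Ending inventory = $1,060.39

After Oct 1: 102 on hand, pool $392.70 (≈ $3.8500 each)
After Oct 3: 195 on hand, pool $625.20 (≈ $3.2062 each)
After Oct 4: 514 on hand, pool $2,331.85 (≈ $4.5367 each)
After Oct 7: 726 on hand, pool $3,201.05 (≈ $4.4092 each)
After Oct 8: 1020 on hand, pool $4,288.85 (≈ $4.2048 each)
Oct 10, sell 784: 784/1020 × $4,288.85 → $3,296.52
After Oct 12: 583 on hand, pool $2,102.73 (≈ $3.6067 each)
Oct 13, sell 289: 289/583 × $2,102.73 → $1,042.34
Total COGS = $3,296.52 + $1,042.34 = $4,338.86
Ending inventory (cost pool remaining) = $1,060.39
Check: goods available $5,399.25 = COGS $4,338.86 + ending $1,060.39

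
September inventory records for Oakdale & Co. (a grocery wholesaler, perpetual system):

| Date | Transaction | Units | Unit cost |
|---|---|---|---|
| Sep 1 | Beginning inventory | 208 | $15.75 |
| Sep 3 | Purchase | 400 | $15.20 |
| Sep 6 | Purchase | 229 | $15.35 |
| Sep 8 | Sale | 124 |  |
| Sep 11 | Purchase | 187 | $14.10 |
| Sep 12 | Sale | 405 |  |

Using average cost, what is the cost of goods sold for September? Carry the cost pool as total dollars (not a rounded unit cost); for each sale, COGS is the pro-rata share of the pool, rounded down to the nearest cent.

After Sep 1: 208 on hand, pool $3,276.00 (≈ $15.7500 each)
After Sep 3: 608 on hand, pool $9,356.00 (≈ $15.3882 each)
After Sep 6: 837 on hand, pool $12,871.15 (≈ $15.3777 each)
Sep 8, sell 124: 124/837 × $12,871.15 → $1,906.83
After Sep 11: 900 on hand, pool $13,601.02 (≈ $15.1122 each)
Sep 12, sell 405: 405/900 × $13,601.02 → $6,120.45
Total COGS = $1,906.83 + $6,120.45 = $8,027.28
Ending inventory (cost pool remaining) = $7,480.57
Check: goods available $15,507.85 = COGS $8,027.28 + ending $7,480.57

COGS = $8,027.28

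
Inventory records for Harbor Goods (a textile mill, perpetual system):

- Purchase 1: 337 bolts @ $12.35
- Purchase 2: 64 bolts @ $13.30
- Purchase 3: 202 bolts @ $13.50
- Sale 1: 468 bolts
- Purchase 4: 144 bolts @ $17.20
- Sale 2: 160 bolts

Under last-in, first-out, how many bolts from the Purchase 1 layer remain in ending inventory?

119

Sale 1 (468) [LIFO — newest first]: 202 @ $13.50 + 64 @ $13.30 + 202 @ $12.35 = $6,072.90
Sale 2 (160) [LIFO — newest first]: 144 @ $17.20 + 16 @ $12.35 = $2,674.40
Total COGS = $6,072.90 + $2,674.40 = $8,747.30
Ending inventory: 119 @ $12.35 = $1,469.65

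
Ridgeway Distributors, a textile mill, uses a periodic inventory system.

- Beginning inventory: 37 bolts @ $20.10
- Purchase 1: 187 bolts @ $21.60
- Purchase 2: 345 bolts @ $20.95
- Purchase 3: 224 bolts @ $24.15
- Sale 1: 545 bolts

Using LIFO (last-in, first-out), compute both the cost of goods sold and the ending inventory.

Sale 1 (545) [LIFO — newest first]: 224 @ $24.15 + 321 @ $20.95 = $12,134.55
Ending inventory: 37 @ $20.10 + 187 @ $21.60 + 24 @ $20.95 = $5,285.70

COGS = $12,134.55; ending inventory = $5,285.70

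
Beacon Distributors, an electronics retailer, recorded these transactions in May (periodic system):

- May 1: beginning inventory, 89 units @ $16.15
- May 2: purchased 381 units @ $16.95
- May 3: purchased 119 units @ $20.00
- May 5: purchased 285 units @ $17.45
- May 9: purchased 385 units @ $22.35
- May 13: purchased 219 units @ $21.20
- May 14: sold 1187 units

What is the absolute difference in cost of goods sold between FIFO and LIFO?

$1,390.75

FIFO COGS: 89 @ $16.15 + 381 @ $16.95 + 119 @ $20.00 + 285 @ $17.45 + 313 @ $22.35 = $22,244.10
LIFO COGS: 219 @ $21.20 + 385 @ $22.35 + 285 @ $17.45 + 119 @ $20.00 + 179 @ $16.95 = $23,634.85
Difference = |$22,244.10 − $23,634.85| = $1,390.75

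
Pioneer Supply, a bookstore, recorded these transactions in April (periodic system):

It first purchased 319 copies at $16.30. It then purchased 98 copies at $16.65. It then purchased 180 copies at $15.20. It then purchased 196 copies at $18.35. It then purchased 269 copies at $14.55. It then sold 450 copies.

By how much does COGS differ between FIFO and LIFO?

FIFO COGS: 319 @ $16.30 + 98 @ $16.65 + 33 @ $15.20 = $7,333.00
LIFO COGS: 269 @ $14.55 + 181 @ $18.35 = $7,235.30
Difference = |$7,333.00 − $7,235.30| = $97.70

$97.70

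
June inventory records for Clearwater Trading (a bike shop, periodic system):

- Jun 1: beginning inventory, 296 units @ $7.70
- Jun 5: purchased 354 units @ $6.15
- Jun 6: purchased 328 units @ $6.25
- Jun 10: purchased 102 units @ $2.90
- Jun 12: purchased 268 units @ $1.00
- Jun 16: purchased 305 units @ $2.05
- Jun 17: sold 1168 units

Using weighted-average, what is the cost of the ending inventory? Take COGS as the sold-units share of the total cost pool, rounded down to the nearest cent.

Ending inventory = $2,257.87

Jun 17, sell 1168: 1168/1653 × $7,695.35 → $5,437.48
Ending inventory (cost pool remaining) = $2,257.87
Check: goods available $7,695.35 = COGS $5,437.48 + ending $2,257.87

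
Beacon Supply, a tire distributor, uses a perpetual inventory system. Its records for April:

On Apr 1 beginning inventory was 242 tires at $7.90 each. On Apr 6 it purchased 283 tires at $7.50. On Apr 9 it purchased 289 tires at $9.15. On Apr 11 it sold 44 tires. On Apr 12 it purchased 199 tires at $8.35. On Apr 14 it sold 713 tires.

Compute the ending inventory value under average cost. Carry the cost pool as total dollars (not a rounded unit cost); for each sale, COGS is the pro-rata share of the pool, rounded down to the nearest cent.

Ending inventory = $2,108.06

After Apr 1: 242 on hand, pool $1,911.80 (≈ $7.9000 each)
After Apr 6: 525 on hand, pool $4,034.30 (≈ $7.6844 each)
After Apr 9: 814 on hand, pool $6,678.65 (≈ $8.2047 each)
Apr 11, sell 44: 44/814 × $6,678.65 → $361.00
After Apr 12: 969 on hand, pool $7,979.30 (≈ $8.2346 each)
Apr 14, sell 713: 713/969 × $7,979.30 → $5,871.24
Total COGS = $361.00 + $5,871.24 = $6,232.24
Ending inventory (cost pool remaining) = $2,108.06
Check: goods available $8,340.30 = COGS $6,232.24 + ending $2,108.06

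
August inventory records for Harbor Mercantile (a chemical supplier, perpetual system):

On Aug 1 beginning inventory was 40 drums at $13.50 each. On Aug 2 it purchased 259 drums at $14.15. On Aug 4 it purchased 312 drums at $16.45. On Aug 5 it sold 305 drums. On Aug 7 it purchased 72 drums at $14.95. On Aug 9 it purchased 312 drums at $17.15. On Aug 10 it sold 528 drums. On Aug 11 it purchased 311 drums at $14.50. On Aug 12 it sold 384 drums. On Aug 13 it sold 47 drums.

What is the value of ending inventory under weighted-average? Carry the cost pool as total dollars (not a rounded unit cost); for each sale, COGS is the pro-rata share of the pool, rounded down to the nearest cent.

After Aug 1: 40 on hand, pool $540.00 (≈ $13.5000 each)
After Aug 2: 299 on hand, pool $4,204.85 (≈ $14.0630 each)
After Aug 4: 611 on hand, pool $9,337.25 (≈ $15.2819 each)
Aug 5, sell 305: 305/611 × $9,337.25 → $4,660.98
After Aug 7: 378 on hand, pool $5,752.67 (≈ $15.2187 each)
After Aug 9: 690 on hand, pool $11,103.47 (≈ $16.0920 each)
Aug 10, sell 528: 528/690 × $11,103.47 → $8,496.56
After Aug 11: 473 on hand, pool $7,116.41 (≈ $15.0453 each)
Aug 12, sell 384: 384/473 × $7,116.41 → $5,777.38
Aug 13, sell 47: 47/89 × $1,339.03 → $707.12
Total COGS = $4,660.98 + $8,496.56 + $5,777.38 + $707.12 = $19,642.04
Ending inventory (cost pool remaining) = $631.91

Ending inventory = $631.91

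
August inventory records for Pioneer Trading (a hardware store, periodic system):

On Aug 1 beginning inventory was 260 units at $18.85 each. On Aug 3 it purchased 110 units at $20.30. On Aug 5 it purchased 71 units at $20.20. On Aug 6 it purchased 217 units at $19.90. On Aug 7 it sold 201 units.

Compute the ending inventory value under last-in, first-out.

Aug 7, 201 sold [LIFO — newest first]: 201 @ $19.90 = $3,999.90
Ending inventory: 260 @ $18.85 + 110 @ $20.30 + 71 @ $20.20 + 16 @ $19.90 = $8,886.60
Check: goods available $12,886.50 = COGS $3,999.90 + ending $8,886.60

Ending inventory = $8,886.60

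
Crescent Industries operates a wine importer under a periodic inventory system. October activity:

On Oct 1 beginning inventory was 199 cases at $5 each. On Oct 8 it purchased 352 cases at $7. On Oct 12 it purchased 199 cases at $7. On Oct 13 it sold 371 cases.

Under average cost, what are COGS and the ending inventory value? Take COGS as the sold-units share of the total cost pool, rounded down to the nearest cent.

COGS = $2,400.12; ending inventory = $2,451.88

Oct 13, sell 371: 371/750 × $4,852.00 → $2,400.12
Ending inventory (cost pool remaining) = $2,451.88
Check: goods available $4,852.00 = COGS $2,400.12 + ending $2,451.88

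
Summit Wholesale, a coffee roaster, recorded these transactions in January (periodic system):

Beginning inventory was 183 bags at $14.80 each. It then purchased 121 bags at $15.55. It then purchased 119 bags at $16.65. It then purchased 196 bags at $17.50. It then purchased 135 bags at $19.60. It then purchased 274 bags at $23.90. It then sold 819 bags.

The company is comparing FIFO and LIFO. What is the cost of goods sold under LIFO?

FIFO COGS: 183 @ $14.80 + 121 @ $15.55 + 119 @ $16.65 + 196 @ $17.50 + 135 @ $19.60 + 65 @ $23.90 = $14,200.80
LIFO COGS: 274 @ $23.90 + 135 @ $19.60 + 196 @ $17.50 + 119 @ $16.65 + 95 @ $15.55 = $16,083.20

COGS = $16,083.20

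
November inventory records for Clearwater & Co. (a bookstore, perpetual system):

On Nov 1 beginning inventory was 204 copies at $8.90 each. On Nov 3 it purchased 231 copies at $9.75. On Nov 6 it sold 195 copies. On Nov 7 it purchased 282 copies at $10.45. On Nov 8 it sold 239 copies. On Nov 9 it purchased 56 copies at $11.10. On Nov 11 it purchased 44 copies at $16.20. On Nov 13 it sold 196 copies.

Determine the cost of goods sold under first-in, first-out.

Nov 6, 195 sold [FIFO — oldest first]: 195 @ $8.90 = $1,735.50
Nov 8, 239 sold [FIFO — oldest first]: 9 @ $8.90 + 230 @ $9.75 = $2,322.60
Nov 13, 196 sold [FIFO — oldest first]: 1 @ $9.75 + 195 @ $10.45 = $2,047.50
Total COGS = $1,735.50 + $2,322.60 + $2,047.50 = $6,105.60
Ending inventory: 87 @ $10.45 + 56 @ $11.10 + 44 @ $16.20 = $2,243.55
Check: goods available $8,349.15 = COGS $6,105.60 + ending $2,243.55

COGS = $6,105.60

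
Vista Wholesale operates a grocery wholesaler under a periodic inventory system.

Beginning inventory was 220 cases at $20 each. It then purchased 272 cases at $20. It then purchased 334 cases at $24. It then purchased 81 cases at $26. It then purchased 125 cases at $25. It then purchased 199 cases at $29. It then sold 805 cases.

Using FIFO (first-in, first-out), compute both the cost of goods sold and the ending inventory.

COGS = $17,352; ending inventory = $11,506

Sale 1 (805) [FIFO — oldest first]: 220 @ $20 + 272 @ $20 + 313 @ $24 = $17,352
Ending inventory: 21 @ $24 + 81 @ $26 + 125 @ $25 + 199 @ $29 = $11,506
Check: goods available $28,858 = COGS $17,352 + ending $11,506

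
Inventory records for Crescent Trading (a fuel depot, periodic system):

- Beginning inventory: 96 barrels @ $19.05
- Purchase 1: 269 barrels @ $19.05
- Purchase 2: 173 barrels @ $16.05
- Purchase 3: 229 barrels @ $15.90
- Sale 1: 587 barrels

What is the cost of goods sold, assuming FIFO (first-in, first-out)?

Sale 1 (587) [FIFO — oldest first]: 96 @ $19.05 + 269 @ $19.05 + 173 @ $16.05 + 49 @ $15.90 = $10,509.00
Ending inventory: 180 @ $15.90 = $2,862.00

COGS = $10,509.00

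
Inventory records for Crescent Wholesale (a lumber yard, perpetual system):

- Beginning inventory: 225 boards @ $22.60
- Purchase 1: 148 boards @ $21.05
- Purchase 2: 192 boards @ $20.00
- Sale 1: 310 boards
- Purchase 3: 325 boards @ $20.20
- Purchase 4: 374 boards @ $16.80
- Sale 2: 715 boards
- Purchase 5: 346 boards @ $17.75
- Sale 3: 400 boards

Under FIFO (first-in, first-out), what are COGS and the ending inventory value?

COGS = $27,746.35; ending inventory = $3,283.75

Sale 1 (310) [FIFO — oldest first]: 225 @ $22.60 + 85 @ $21.05 = $6,874.25
Sale 2 (715) [FIFO — oldest first]: 63 @ $21.05 + 192 @ $20.00 + 325 @ $20.20 + 135 @ $16.80 = $13,999.15
Sale 3 (400) [FIFO — oldest first]: 239 @ $16.80 + 161 @ $17.75 = $6,872.95
Total COGS = $6,874.25 + $13,999.15 + $6,872.95 = $27,746.35
Ending inventory: 185 @ $17.75 = $3,283.75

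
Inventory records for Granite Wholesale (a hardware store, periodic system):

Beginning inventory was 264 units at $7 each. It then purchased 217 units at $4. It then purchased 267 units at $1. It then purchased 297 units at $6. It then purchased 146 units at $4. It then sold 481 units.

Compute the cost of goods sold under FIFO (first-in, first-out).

Sale 1 (481) [FIFO — oldest first]: 264 @ $7 + 217 @ $4 = $2,716
Ending inventory: 267 @ $1 + 297 @ $6 + 146 @ $4 = $2,633

COGS = $2,716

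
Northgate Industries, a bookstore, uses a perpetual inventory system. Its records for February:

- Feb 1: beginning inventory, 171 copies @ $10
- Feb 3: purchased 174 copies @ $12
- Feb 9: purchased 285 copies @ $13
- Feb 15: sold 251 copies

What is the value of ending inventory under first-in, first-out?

Feb 15, 251 sold [FIFO — oldest first]: 171 @ $10 + 80 @ $12 = $2,670
Ending inventory: 94 @ $12 + 285 @ $13 = $4,833
Check: goods available $7,503 = COGS $2,670 + ending $4,833

Ending inventory = $4,833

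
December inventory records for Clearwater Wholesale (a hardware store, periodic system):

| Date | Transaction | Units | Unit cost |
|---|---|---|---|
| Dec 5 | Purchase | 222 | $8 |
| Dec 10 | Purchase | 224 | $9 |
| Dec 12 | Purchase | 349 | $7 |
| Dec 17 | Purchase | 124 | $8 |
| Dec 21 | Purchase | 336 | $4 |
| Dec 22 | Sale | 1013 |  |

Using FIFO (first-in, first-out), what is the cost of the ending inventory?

Ending inventory = $968

Dec 22, 1013 sold [FIFO — oldest first]: 222 @ $8 + 224 @ $9 + 349 @ $7 + 124 @ $8 + 94 @ $4 = $7,603
Ending inventory: 242 @ $4 = $968
Check: goods available $8,571 = COGS $7,603 + ending $968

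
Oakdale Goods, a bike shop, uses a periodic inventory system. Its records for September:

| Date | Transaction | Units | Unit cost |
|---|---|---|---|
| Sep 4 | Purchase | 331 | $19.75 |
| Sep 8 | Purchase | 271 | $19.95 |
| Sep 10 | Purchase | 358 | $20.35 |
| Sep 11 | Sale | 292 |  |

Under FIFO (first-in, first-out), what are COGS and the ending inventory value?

COGS = $5,767.00; ending inventory = $13,462.00

Sep 11, 292 sold [FIFO — oldest first]: 292 @ $19.75 = $5,767.00
Ending inventory: 39 @ $19.75 + 271 @ $19.95 + 358 @ $20.35 = $13,462.00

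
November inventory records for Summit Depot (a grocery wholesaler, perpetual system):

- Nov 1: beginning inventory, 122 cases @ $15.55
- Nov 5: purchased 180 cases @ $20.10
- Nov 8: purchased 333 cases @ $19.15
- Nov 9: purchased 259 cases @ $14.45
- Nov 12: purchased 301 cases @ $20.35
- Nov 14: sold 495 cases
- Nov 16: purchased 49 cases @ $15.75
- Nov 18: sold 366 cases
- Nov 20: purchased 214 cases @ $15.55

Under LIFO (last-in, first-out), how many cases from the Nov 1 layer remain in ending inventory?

122

Nov 14, 495 sold [LIFO — newest first]: 301 @ $20.35 + 194 @ $14.45 = $8,928.65
Nov 18, 366 sold [LIFO — newest first]: 49 @ $15.75 + 65 @ $14.45 + 252 @ $19.15 = $6,536.80
Total COGS = $8,928.65 + $6,536.80 = $15,465.45
Ending inventory: 122 @ $15.55 + 180 @ $20.10 + 81 @ $19.15 + 214 @ $15.55 = $10,393.95
Check: goods available $25,859.40 = COGS $15,465.45 + ending $10,393.95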